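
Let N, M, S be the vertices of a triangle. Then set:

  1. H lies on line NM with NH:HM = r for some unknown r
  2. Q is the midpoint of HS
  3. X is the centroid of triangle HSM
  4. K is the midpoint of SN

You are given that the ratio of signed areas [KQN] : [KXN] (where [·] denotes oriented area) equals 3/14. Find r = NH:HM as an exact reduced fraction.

r = 1/5

Set N = (0, 0), M = (1, 0), S = (0, 1); any affine frame gives the same invariant.
1. With NH:HM = r, write λ = r/(r+1) so H = N + λ·(M−N); H is affine-linear in λ
2. Q is the midpoint of HS ⇒ Q is an affine combination of earlier points and hence also affine-linear in λ
3. X is the centroid of triangle HSM ⇒ X is an affine combination of earlier points and hence also affine-linear in λ
4. K is the midpoint of SN ⇒ K = (0, 1/2)
Every point depending on H is an affine combination of H and λ-independent points, so each such coordinate is linear in λ; the λ² term in each signed area is a multiple of (M−N)×(M−N) = 0, so 2·[KQN] and 2·[KXN] are each linear in λ. Evaluating at λ=0 and λ=1:
  2·[KQN] = -1/4·λ,   2·[KXN] = -1/6·λ − 1/6
So [KQN]:[KXN] = (-1/4·λ) / (-1/6·λ − 1/6). Setting this equal to 3/14:
  -1/4·λ = 3/14·(-1/6·λ − 1/6)  ⇒  λ = 1/6
Then r = λ/(1−λ) = (1/6)/(5/6) = 1/5. Check: with r = 1/5, H = (1/6, 0) and [KQN]:[KXN] = 3/14 as required.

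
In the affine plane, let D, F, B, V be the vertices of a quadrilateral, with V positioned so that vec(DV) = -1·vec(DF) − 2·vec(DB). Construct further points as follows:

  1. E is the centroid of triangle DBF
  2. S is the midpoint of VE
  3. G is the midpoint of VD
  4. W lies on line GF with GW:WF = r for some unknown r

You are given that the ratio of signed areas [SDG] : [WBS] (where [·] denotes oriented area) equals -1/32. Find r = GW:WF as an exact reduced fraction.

Choose coordinates D = (0, 0), F = (1, 0), B = (0, 1), V = (-1, -2).
1. E is the centroid of triangle DBF ⇒ E = (1/3, 1/3)
2. S is the midpoint of VE ⇒ S = (-1/3, -5/6)
3. G is the midpoint of VD ⇒ G = (-1/2, -1)
4. With GW:WF = r, write λ = r/(r+1) so W = G + λ·(F−G); W is affine-linear in λ
Every point depending on W is an affine combination of W and λ-independent points, so each such coordinate is linear in λ; the λ² term in each signed area is a multiple of (F−G)×(F−G) = 0, so 2·[SDG] and 2·[WBS] are each linear in λ. Evaluating at λ=0 and λ=1:
  2·[SDG] = 1/12,   2·[WBS] = 29/12·λ − 1/4
So [SDG]:[WBS] = (1/12) / (29/12·λ − 1/4). Setting this equal to -1/32:
  1/12 = -1/32·(29/12·λ − 1/4)  ⇒  λ = -1
Then r = λ/(1−λ) = (-1)/(2) = -1/2. Check: with r = -1/2, W = (-2, -2) and [SDG]:[WBS] = -1/32 as required.

r = -1/2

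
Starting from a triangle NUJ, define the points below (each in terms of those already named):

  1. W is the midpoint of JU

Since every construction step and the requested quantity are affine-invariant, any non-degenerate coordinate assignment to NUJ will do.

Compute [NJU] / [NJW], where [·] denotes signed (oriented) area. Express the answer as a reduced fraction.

Work in coordinates with N = (0, 0), U = (1, 0), J = (0, 1).
1. W is the midpoint of JU ⇒ W = (1/2, 1/2)
2·[NJU] = -1, 2·[NJW] = -1/2
[NJU]:[NJW] = -1:-1/2 = 2

[NJU]:[NJW] = 2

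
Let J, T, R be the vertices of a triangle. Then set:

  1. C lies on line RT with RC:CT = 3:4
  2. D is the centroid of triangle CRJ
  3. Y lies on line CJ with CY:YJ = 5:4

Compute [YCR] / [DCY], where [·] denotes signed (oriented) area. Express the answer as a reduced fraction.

[YCR]:[DCY] = -3

Assign J = (0, 0), T = (1, 0), R = (0, 1) — the answer is frame-independent, so this choice is without loss of generality.
1. C lies on line RT with RC:CT = 3:4 ⇒ C = (3/7, 4/7)
2. D is the centroid of triangle CRJ ⇒ D = (1/7, 11/21)
3. Y lies on line CJ with CY:YJ = 5:4 ⇒ Y = (4/21, 16/63)
2·[YCR] = 5/21, 2·[DCY] = -5/63
[YCR]:[DCY] = 5/21:-5/63 = -3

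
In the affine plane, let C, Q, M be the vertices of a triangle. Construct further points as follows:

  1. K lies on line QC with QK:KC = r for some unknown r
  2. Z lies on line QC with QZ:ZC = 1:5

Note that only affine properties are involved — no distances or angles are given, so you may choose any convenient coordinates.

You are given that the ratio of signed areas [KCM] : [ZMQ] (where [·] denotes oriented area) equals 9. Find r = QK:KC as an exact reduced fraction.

r = -1/3

Choose coordinates C = (0, 0), Q = (1, 0), M = (0, 1).
1. With QK:KC = r, write λ = r/(r+1) so K = Q + λ·(C−Q); K is affine-linear in λ
2. Z lies on line QC with QZ:ZC = 1:5 ⇒ Z = (5/6, 0)
Every point depending on K is an affine combination of K and λ-independent points, so each such coordinate is linear in λ; the λ² term in each signed area is a multiple of (C−Q)×(C−Q) = 0, so 2·[KCM] and 2·[ZMQ] are each linear in λ. Evaluating at λ=0 and λ=1:
  2·[KCM] = λ − 1,   2·[ZMQ] = -1/6
So [KCM]:[ZMQ] = (λ − 1) / (-1/6). Setting this equal to 9:
  λ − 1 = 9·(-1/6)  ⇒  λ = -1/2
Then r = λ/(1−λ) = (-1/2)/(3/2) = -1/3. Check: with r = -1/3, K = (3/2, 0) and [KCM]:[ZMQ] = 9 as required.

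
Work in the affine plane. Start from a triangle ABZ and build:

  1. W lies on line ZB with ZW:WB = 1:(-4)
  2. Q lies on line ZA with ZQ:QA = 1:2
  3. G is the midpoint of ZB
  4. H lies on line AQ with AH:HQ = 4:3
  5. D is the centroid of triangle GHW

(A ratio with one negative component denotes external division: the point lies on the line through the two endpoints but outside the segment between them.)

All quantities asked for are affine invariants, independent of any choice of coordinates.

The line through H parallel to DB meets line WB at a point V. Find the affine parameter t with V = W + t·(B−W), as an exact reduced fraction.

Assign A = (0, 0), B = (1, 0), Z = (0, 1) — the answer is frame-independent, so this choice is without loss of generality.
1. W lies on line ZB with ZW:WB = 1:(-4) ⇒ W = (-1/3, 4/3)
2. Q lies on line ZA with ZQ:QA = 1:2 ⇒ Q = (0, 2/3)
3. G is the midpoint of ZB ⇒ G = (1/2, 1/2)
4. H lies on line AQ with AH:HQ = 4:3 ⇒ H = (0, 8/21)
5. D is the centroid of triangle GHW ⇒ D = (1/18, 31/42)
through H parallel to DB: direction (17/18, -31/42); meets WB at V = (17/6, -11/6)
V = W + t·(B−W) with t = 19/8

t = 19/8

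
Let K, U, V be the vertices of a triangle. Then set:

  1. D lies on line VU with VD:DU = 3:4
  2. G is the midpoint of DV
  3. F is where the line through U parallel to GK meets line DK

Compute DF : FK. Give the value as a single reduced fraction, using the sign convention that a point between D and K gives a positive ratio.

Assign K = (0, 0), U = (1, 0), V = (0, 1) — the answer is frame-independent, so this choice is without loss of generality.
1. D lies on line VU with VD:DU = 3:4 ⇒ D = (3/7, 4/7)
2. G is the midpoint of DV ⇒ G = (3/14, 11/14)
3. F is where the line through U parallel to GK meets line DK ⇒ F = (11/7, 44/21)
F = D + t·(K−D) with t = -8/3, so DF:FK = t:(1−t) = -8/3:11/3

DF:FK = -8/11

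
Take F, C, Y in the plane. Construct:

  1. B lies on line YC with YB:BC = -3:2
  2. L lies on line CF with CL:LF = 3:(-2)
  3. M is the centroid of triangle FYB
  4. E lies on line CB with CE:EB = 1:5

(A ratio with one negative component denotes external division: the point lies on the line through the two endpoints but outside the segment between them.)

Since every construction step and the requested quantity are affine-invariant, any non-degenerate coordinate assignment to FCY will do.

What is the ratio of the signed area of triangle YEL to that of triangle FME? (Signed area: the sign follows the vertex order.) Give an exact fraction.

Set F = (0, 0), C = (1, 0), Y = (0, 1); any affine frame gives the same invariant.
1. B lies on line YC with YB:BC = -3:2 ⇒ B = (3, -2)
2. L lies on line CF with CL:LF = 3:(-2) ⇒ L = (-2, 0)
3. M is the centroid of triangle FYB ⇒ M = (1, -1/3)
4. E lies on line CB with CE:EB = 1:5 ⇒ E = (4/3, -1/3)
2·[YEL] = -4, 2·[FME] = 1/9
[YEL]:[FME] = -4:1/9 = -36

[YEL]:[FME] = -36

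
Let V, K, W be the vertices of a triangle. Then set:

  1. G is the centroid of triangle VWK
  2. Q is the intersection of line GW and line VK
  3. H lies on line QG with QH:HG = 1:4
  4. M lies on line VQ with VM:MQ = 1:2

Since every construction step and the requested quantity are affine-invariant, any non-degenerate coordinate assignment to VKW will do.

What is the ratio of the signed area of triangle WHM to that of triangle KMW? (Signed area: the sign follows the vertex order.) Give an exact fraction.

[WHM]:[KMW] = 28/75

Work in coordinates with V = (0, 0), K = (1, 0), W = (0, 1).
1. G is the centroid of triangle VWK ⇒ G = (1/3, 1/3)
2. Q is the intersection of line GW and line VK ⇒ Q = (1/2, 0)
3. H lies on line QG with QH:HG = 1:4 ⇒ H = (7/15, 1/15)
4. M lies on line VQ with VM:MQ = 1:2 ⇒ M = (1/6, 0)
2·[WHM] = -14/45, 2·[KMW] = -5/6
[WHM]:[KMW] = -14/45:-5/6 = 28/75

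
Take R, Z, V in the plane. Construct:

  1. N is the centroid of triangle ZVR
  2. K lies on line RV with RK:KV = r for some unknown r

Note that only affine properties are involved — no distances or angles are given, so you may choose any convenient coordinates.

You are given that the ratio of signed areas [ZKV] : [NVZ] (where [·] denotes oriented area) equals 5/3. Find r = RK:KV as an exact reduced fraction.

Work in coordinates with R = (0, 0), Z = (1, 0), V = (0, 1).
1. N is the centroid of triangle ZVR ⇒ N = (1/3, 1/3)
2. With RK:KV = r, write λ = r/(r+1) so K = R + λ·(V−R); K is affine-linear in λ
Every point depending on K is an affine combination of K and λ-independent points, so each such coordinate is linear in λ; the λ² term in each signed area is a multiple of (V−R)×(V−R) = 0, so 2·[ZKV] and 2·[NVZ] are each linear in λ. Evaluating at λ=0 and λ=1:
  2·[ZKV] = λ − 1,   2·[NVZ] = -1/3
So [ZKV]:[NVZ] = (λ − 1) / (-1/3). Setting this equal to 5/3:
  λ − 1 = 5/3·(-1/3)  ⇒  λ = 4/9
Then r = λ/(1−λ) = (4/9)/(5/9) = 4/5. Check: with r = 4/5, K = (0, 4/9) and [ZKV]:[NVZ] = 5/3 as required.

r = 4/5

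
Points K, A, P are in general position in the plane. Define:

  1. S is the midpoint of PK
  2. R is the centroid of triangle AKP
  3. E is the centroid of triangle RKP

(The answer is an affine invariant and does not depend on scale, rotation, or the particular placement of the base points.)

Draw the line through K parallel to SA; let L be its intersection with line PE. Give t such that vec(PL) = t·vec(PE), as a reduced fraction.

t = 2

Work in coordinates with K = (0, 0), A = (1, 0), P = (0, 1).
1. S is the midpoint of PK ⇒ S = (0, 1/2)
2. R is the centroid of triangle AKP ⇒ R = (1/3, 1/3)
3. E is the centroid of triangle RKP ⇒ E = (1/9, 4/9)
through K parallel to SA: direction (1, -1/2); meets PE at L = (2/9, -1/9)
L = P + t·(E−P) with t = 2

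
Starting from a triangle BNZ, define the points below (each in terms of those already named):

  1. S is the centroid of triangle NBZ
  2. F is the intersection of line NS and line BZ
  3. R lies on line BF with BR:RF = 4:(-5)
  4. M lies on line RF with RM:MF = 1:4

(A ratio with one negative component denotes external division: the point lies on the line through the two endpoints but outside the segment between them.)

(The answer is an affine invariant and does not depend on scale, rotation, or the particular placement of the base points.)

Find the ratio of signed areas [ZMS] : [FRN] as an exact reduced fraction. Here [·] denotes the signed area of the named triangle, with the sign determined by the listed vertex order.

Assign B = (0, 0), N = (1, 0), Z = (0, 1) — the answer is frame-independent, so this choice is without loss of generality.
1. S is the centroid of triangle NBZ ⇒ S = (1/3, 1/3)
2. F is the intersection of line NS and line BZ ⇒ F = (0, 1/2)
3. R lies on line BF with BR:RF = 4:(-5) ⇒ R = (0, -2)
4. M lies on line RF with RM:MF = 1:4 ⇒ M = (0, -3/2)
2·[ZMS] = 5/6, 2·[FRN] = 5/2
[ZMS]:[FRN] = 5/6:5/2 = 1/3

[ZMS]:[FRN] = 1/3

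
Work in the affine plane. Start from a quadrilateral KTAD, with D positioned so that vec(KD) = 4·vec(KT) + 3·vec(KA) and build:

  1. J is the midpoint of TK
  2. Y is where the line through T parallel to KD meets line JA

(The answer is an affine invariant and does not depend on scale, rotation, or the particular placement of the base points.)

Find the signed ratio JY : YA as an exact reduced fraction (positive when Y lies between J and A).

JY:YA = -3/14

Choose coordinates K = (0, 0), T = (1, 0), A = (0, 1), D = (4, 3).
1. J is the midpoint of TK ⇒ J = (1/2, 0)
2. Y is where the line through T parallel to KD meets line JA ⇒ Y = (7/11, -3/11)
Y = J + t·(A−J) with t = -3/11, so JY:YA = t:(1−t) = -3/11:14/11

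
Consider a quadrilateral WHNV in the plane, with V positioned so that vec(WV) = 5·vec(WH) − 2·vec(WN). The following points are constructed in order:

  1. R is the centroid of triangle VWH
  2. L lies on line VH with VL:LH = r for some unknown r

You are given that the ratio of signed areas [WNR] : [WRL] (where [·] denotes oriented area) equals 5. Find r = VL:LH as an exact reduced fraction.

r = 1/4

Assign W = (0, 0), H = (1, 0), N = (0, 1), V = (5, -2) — the answer is frame-independent, so this choice is without loss of generality.
1. R is the centroid of triangle VWH ⇒ R = (2, -2/3)
2. With VL:LH = r, write λ = r/(r+1) so L = V + λ·(H−V); L is affine-linear in λ
Every point depending on L is an affine combination of L and λ-independent points, so each such coordinate is linear in λ; the λ² term in each signed area is a multiple of (H−V)×(H−V) = 0, so 2·[WNR] and 2·[WRL] are each linear in λ. Evaluating at λ=0 and λ=1:
  2·[WNR] = -2,   2·[WRL] = 4/3·λ − 2/3
So [WNR]:[WRL] = (-2) / (4/3·λ − 2/3). Setting this equal to 5:
  -2 = 5·(4/3·λ − 2/3)  ⇒  λ = 1/5
Then r = λ/(1−λ) = (1/5)/(4/5) = 1/4. Check: with r = 1/4, L = (21/5, -8/5) and [WNR]:[WRL] = 5 as required.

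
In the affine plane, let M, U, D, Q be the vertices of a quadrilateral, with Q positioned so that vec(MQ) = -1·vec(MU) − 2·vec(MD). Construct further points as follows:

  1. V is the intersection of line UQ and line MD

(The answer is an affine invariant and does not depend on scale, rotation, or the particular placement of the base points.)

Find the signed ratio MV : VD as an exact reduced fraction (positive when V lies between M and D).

Set M = (0, 0), U = (1, 0), D = (0, 1), Q = (-1, -2); any affine frame gives the same invariant.
1. V is the intersection of line UQ and line MD ⇒ V = (0, -1)
V = M + t·(D−M) with t = -1, so MV:VD = t:(1−t) = -1:2

MV:VD = -1/2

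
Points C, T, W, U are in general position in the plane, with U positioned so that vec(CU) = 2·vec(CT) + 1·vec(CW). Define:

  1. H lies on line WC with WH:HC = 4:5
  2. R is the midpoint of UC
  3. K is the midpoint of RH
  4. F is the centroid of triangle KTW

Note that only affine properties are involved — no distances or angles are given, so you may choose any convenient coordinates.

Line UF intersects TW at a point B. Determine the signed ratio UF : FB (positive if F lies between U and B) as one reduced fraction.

Assign C = (0, 0), T = (1, 0), W = (0, 1), U = (2, 1) — the answer is frame-independent, so this choice is without loss of generality.
1. H lies on line WC with WH:HC = 4:5 ⇒ H = (0, 5/9)
2. R is the midpoint of UC ⇒ R = (1, 1/2)
3. K is the midpoint of RH ⇒ K = (1/2, 19/36)
4. F is the centroid of triangle KTW ⇒ F = (1/2, 55/108)
line UF meets TW at B = (106/215, 109/215)
F = U + t·(B−U) with t = 215/216, so UF:FB = 215/216:1/216

UF:FB = 215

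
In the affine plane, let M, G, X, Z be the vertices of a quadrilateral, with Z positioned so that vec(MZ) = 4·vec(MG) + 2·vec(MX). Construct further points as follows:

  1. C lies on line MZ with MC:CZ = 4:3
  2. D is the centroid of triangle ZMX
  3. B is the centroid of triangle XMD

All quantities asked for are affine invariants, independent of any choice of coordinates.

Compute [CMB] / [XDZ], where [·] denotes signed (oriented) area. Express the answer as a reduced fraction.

[CMB]:[XDZ] = -16/21

Work in coordinates with M = (0, 0), G = (1, 0), X = (0, 1), Z = (4, 2).
1. C lies on line MZ with MC:CZ = 4:3 ⇒ C = (16/7, 8/7)
2. D is the centroid of triangle ZMX ⇒ D = (4/3, 1)
3. B is the centroid of triangle XMD ⇒ B = (4/9, 2/3)
2·[CMB] = -64/63, 2·[XDZ] = 4/3
[CMB]:[XDZ] = -64/63:4/3 = -16/21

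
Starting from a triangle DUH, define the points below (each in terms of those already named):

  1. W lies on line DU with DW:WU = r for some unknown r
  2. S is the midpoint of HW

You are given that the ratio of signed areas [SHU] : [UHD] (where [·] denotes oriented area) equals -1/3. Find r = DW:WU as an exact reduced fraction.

r = 1/2

Choose coordinates D = (0, 0), U = (1, 0), H = (0, 1).
1. With DW:WU = r, write λ = r/(r+1) so W = D + λ·(U−D); W is affine-linear in λ
2. S is the midpoint of HW ⇒ S is an affine combination of earlier points and hence also affine-linear in λ
Every point depending on W is an affine combination of W and λ-independent points, so each such coordinate is linear in λ; the λ² term in each signed area is a multiple of (U−D)×(U−D) = 0, so 2·[SHU] and 2·[UHD] are each linear in λ. Evaluating at λ=0 and λ=1:
  2·[SHU] = 1/2·λ − 1/2,   2·[UHD] = 1
So [SHU]:[UHD] = (1/2·λ − 1/2) / (1). Setting this equal to -1/3:
  1/2·λ − 1/2 = -1/3·(1)  ⇒  λ = 1/3
Then r = λ/(1−λ) = (1/3)/(2/3) = 1/2. Check: with r = 1/2, W = (1/3, 0) and [SHU]:[UHD] = -1/3 as required.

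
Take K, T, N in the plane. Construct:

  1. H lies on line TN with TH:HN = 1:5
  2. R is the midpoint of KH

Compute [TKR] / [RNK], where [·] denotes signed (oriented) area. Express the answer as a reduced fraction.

[TKR]:[RNK] = -1/5

Work in coordinates with K = (0, 0), T = (1, 0), N = (0, 1).
1. H lies on line TN with TH:HN = 1:5 ⇒ H = (5/6, 1/6)
2. R is the midpoint of KH ⇒ R = (5/12, 1/12)
2·[TKR] = -1/12, 2·[RNK] = 5/12
[TKR]:[RNK] = -1/12:5/12 = -1/5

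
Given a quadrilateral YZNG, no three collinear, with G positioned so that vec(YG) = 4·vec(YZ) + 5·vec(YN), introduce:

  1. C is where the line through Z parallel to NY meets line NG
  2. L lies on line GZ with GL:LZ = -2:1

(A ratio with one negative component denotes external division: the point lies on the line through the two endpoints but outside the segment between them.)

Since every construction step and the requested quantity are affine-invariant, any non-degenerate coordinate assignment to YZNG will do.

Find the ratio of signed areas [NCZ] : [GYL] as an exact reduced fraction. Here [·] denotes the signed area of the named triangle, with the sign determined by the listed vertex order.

[NCZ]:[GYL] = -1/5

Assign Y = (0, 0), Z = (1, 0), N = (0, 1), G = (4, 5) — the answer is frame-independent, so this choice is without loss of generality.
1. C is where the line through Z parallel to NY meets line NG ⇒ C = (1, 2)
2. L lies on line GZ with GL:LZ = -2:1 ⇒ L = (-2, -5)
2·[NCZ] = -2, 2·[GYL] = 10
[NCZ]:[GYL] = -2:10 = -1/5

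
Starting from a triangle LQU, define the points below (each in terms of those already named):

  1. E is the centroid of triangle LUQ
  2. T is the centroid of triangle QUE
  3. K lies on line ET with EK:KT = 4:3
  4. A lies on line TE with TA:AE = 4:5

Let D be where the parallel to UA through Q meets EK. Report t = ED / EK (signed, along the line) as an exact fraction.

t = 77/18

Assign L = (0, 0), Q = (1, 0), U = (0, 1) — the answer is frame-independent, so this choice is without loss of generality.
1. E is the centroid of triangle LUQ ⇒ E = (1/3, 1/3)
2. T is the centroid of triangle QUE ⇒ T = (4/9, 4/9)
3. K lies on line ET with EK:KT = 4:3 ⇒ K = (25/63, 25/63)
4. A lies on line TE with TA:AE = 4:5 ⇒ A = (32/81, 32/81)
through Q parallel to UA: direction (32/81, -49/81); meets EK at D = (49/81, 49/81)
D = E + t·(K−E) with t = 77/18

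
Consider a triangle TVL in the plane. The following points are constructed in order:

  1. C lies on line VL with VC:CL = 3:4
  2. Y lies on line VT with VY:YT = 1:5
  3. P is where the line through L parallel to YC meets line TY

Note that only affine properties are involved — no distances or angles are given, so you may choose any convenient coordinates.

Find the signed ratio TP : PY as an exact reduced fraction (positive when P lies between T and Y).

Assign T = (0, 0), V = (1, 0), L = (0, 1) — the answer is frame-independent, so this choice is without loss of generality.
1. C lies on line VL with VC:CL = 3:4 ⇒ C = (4/7, 3/7)
2. Y lies on line VT with VY:YT = 1:5 ⇒ Y = (5/6, 0)
3. P is where the line through L parallel to YC meets line TY ⇒ P = (11/18, 0)
P = T + t·(Y−T) with t = 11/15, so TP:PY = t:(1−t) = 11/15:4/15

TP:PY = 11/4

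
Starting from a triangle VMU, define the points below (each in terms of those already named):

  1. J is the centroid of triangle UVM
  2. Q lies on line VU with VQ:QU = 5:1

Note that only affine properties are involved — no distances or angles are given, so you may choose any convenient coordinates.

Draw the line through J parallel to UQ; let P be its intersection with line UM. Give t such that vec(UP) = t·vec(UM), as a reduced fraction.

t = 1/3

Choose coordinates V = (0, 0), M = (1, 0), U = (0, 1).
1. J is the centroid of triangle UVM ⇒ J = (1/3, 1/3)
2. Q lies on line VU with VQ:QU = 5:1 ⇒ Q = (0, 5/6)
through J parallel to UQ: direction (0, -1/6); meets UM at P = (1/3, 2/3)
P = U + t·(M−U) with t = 1/3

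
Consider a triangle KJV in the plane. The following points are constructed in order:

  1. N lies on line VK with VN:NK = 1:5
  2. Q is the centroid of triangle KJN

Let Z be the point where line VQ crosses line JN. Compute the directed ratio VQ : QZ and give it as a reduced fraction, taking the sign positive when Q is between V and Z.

VQ:QZ = -8/5

Set K = (0, 0), J = (1, 0), V = (0, 1); any affine frame gives the same invariant.
1. N lies on line VK with VN:NK = 1:5 ⇒ N = (0, 5/6)
2. Q is the centroid of triangle KJN ⇒ Q = (1/3, 5/18)
line VQ meets JN at Z = (1/8, 35/48)
Q = V + t·(Z−V) with t = 8/3, so VQ:QZ = 8/3:-5/3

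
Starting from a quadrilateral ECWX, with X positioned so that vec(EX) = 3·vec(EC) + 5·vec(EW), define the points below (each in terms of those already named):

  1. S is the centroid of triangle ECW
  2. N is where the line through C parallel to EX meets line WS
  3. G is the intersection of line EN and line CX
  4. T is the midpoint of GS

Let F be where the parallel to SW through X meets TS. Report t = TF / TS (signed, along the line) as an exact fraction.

Choose coordinates E = (0, 0), C = (1, 0), W = (0, 1), X = (3, 5).
1. S is the centroid of triangle ECW ⇒ S = (1/3, 1/3)
2. N is where the line through C parallel to EX meets line WS ⇒ N = (8/11, -5/11)
3. G is the intersection of line EN and line CX ⇒ G = (4/5, -1/2)
4. T is the midpoint of GS ⇒ T = (17/30, -1/12)
through X parallel to SW: direction (-1/3, 2/3); meets TS at F = (47, -83)
F = T + t·(S−T) with t = -199

t = -199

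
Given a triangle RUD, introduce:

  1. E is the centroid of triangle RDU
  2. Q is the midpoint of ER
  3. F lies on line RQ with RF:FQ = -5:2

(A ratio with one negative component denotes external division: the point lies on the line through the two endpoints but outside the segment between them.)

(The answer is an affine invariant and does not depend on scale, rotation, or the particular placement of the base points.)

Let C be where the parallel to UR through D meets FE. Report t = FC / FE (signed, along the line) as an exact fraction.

t = 13

Assign R = (0, 0), U = (1, 0), D = (0, 1) — the answer is frame-independent, so this choice is without loss of generality.
1. E is the centroid of triangle RDU ⇒ E = (1/3, 1/3)
2. Q is the midpoint of ER ⇒ Q = (1/6, 1/6)
3. F lies on line RQ with RF:FQ = -5:2 ⇒ F = (5/18, 5/18)
through D parallel to UR: direction (-1, 0); meets FE at C = (1, 1)
C = F + t·(E−F) with t = 13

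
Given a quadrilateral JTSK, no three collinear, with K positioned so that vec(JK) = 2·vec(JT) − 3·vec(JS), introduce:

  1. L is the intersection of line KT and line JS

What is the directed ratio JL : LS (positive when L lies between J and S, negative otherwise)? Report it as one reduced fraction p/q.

JL:LS = -3/2

Work in coordinates with J = (0, 0), T = (1, 0), S = (0, 1), K = (2, -3).
1. L is the intersection of line KT and line JS ⇒ L = (0, 3)
L = J + t·(S−J) with t = 3, so JL:LS = t:(1−t) = 3:-2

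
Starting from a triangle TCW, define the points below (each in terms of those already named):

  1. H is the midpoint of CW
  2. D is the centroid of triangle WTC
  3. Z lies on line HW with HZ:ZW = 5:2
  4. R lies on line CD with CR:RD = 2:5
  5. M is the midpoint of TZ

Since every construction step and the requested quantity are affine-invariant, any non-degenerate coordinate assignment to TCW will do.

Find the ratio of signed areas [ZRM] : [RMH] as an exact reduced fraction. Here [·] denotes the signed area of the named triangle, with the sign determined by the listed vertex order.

[ZRM]:[RMH] = 40/23

Assign T = (0, 0), C = (1, 0), W = (0, 1) — the answer is frame-independent, so this choice is without loss of generality.
1. H is the midpoint of CW ⇒ H = (1/2, 1/2)
2. D is the centroid of triangle WTC ⇒ D = (1/3, 1/3)
3. Z lies on line HW with HZ:ZW = 5:2 ⇒ Z = (1/7, 6/7)
4. R lies on line CD with CR:RD = 2:5 ⇒ R = (17/21, 2/21)
5. M is the midpoint of TZ ⇒ M = (1/14, 3/7)
2·[ZRM] = -50/147, 2·[RMH] = -115/588
[ZRM]:[RMH] = -50/147:-115/588 = 40/23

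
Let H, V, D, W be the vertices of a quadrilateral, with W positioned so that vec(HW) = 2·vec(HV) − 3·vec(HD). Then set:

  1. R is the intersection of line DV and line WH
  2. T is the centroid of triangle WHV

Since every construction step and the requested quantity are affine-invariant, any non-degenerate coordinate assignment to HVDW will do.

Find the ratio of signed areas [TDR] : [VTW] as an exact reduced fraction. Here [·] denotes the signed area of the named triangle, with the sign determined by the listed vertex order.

[TDR]:[VTW] = 2

Set H = (0, 0), V = (1, 0), D = (0, 1), W = (2, -3); any affine frame gives the same invariant.
1. R is the intersection of line DV and line WH ⇒ R = (-2, 3)
2. T is the centroid of triangle WHV ⇒ T = (1, -1)
2·[TDR] = 2, 2·[VTW] = 1
[TDR]:[VTW] = 2:1 = 2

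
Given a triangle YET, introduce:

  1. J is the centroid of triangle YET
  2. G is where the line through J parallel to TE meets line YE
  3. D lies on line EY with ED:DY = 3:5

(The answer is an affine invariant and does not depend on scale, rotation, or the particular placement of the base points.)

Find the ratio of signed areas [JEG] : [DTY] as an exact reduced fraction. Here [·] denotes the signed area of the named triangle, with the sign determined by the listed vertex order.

Assign Y = (0, 0), E = (1, 0), T = (0, 1) — the answer is frame-independent, so this choice is without loss of generality.
1. J is the centroid of triangle YET ⇒ J = (1/3, 1/3)
2. G is where the line through J parallel to TE meets line YE ⇒ G = (2/3, 0)
3. D lies on line EY with ED:DY = 3:5 ⇒ D = (5/8, 0)
2·[JEG] = -1/9, 2·[DTY] = 5/8
[JEG]:[DTY] = -1/9:5/8 = -8/45

[JEG]:[DTY] = -8/45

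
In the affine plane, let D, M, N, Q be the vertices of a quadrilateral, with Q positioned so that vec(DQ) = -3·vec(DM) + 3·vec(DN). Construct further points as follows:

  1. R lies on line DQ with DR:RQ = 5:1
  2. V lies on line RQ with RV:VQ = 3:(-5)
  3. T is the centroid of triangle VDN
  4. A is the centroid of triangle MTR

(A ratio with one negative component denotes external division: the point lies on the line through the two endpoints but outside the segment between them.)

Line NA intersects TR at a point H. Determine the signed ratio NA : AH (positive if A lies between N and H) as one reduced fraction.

NA:AH = 10/3

Choose coordinates D = (0, 0), M = (1, 0), N = (0, 1), Q = (-3, 3).
1. R lies on line DQ with DR:RQ = 5:1 ⇒ R = (-5/2, 5/2)
2. V lies on line RQ with RV:VQ = 3:(-5) ⇒ V = (-7/4, 7/4)
3. T is the centroid of triangle VDN ⇒ T = (-7/12, 11/12)
4. A is the centroid of triangle MTR ⇒ A = (-25/36, 41/36)
line NA meets TR at H = (-65/72, 85/72)
A = N + t·(H−N) with t = 10/13, so NA:AH = 10/13:3/13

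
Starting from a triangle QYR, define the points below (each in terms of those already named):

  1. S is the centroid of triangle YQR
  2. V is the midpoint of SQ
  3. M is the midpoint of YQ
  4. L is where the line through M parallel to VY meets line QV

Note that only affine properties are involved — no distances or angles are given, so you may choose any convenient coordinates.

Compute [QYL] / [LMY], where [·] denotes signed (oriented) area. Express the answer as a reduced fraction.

Work in coordinates with Q = (0, 0), Y = (1, 0), R = (0, 1).
1. S is the centroid of triangle YQR ⇒ S = (1/3, 1/3)
2. V is the midpoint of SQ ⇒ V = (1/6, 1/6)
3. M is the midpoint of YQ ⇒ M = (1/2, 0)
4. L is where the line through M parallel to VY meets line QV ⇒ L = (1/12, 1/12)
2·[QYL] = 1/12, 2·[LMY] = 1/24
[QYL]:[LMY] = 1/12:1/24 = 2

[QYL]:[LMY] = 2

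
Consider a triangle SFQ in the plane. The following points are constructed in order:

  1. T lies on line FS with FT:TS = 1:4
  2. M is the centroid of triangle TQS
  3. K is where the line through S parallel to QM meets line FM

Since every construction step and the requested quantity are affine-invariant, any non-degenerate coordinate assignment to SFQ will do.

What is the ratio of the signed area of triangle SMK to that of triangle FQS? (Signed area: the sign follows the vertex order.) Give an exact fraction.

Set S = (0, 0), F = (1, 0), Q = (0, 1); any affine frame gives the same invariant.
1. T lies on line FS with FT:TS = 1:4 ⇒ T = (4/5, 0)
2. M is the centroid of triangle TQS ⇒ M = (4/15, 1/3)
3. K is where the line through S parallel to QM meets line FM ⇒ K = (-2/9, 5/9)
2·[SMK] = 2/9, 2·[FQS] = 1
[SMK]:[FQS] = 2/9:1 = 2/9

[SMK]:[FQS] = 2/9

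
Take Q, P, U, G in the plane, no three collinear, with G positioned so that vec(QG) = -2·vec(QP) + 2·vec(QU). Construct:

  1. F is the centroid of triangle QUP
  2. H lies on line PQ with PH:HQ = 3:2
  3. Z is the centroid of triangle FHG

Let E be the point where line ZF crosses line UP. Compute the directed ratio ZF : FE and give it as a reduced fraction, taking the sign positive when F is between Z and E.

Set Q = (0, 0), P = (1, 0), U = (0, 1), G = (-2, 2); any affine frame gives the same invariant.
1. F is the centroid of triangle QUP ⇒ F = (1/3, 1/3)
2. H lies on line PQ with PH:HQ = 3:2 ⇒ H = (2/5, 0)
3. Z is the centroid of triangle FHG ⇒ Z = (-19/45, 7/9)
line ZF meets UP at E = (8/7, -1/7)
F = Z + t·(E−Z) with t = 14/29, so ZF:FE = 14/29:15/29

ZF:FE = 14/15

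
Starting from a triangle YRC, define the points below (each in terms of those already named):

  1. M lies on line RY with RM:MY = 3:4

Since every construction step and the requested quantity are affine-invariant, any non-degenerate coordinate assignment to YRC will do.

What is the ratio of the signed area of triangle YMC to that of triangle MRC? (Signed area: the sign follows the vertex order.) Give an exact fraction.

[YMC]:[MRC] = 4/3

Work in coordinates with Y = (0, 0), R = (1, 0), C = (0, 1).
1. M lies on line RY with RM:MY = 3:4 ⇒ M = (4/7, 0)
2·[YMC] = 4/7, 2·[MRC] = 3/7
[YMC]:[MRC] = 4/7:3/7 = 4/3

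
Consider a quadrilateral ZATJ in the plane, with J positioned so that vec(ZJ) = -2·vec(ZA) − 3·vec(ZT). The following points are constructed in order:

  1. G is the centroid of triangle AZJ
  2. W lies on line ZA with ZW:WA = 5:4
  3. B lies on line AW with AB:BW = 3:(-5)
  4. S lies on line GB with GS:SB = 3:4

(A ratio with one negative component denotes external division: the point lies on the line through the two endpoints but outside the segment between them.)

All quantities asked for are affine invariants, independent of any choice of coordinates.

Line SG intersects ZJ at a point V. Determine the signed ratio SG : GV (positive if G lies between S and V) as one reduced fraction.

SG:GV = 12/7

Set Z = (0, 0), A = (1, 0), T = (0, 1), J = (-2, -3); any affine frame gives the same invariant.
1. G is the centroid of triangle AZJ ⇒ G = (-1/3, -1)
2. W lies on line ZA with ZW:WA = 5:4 ⇒ W = (5/9, 0)
3. B lies on line AW with AB:BW = 3:(-5) ⇒ B = (5/3, 0)
4. S lies on line GB with GS:SB = 3:4 ⇒ S = (11/21, -4/7)
line SG meets ZJ at V = (-5/6, -5/4)
G = S + t·(V−S) with t = 12/19, so SG:GV = 12/19:7/19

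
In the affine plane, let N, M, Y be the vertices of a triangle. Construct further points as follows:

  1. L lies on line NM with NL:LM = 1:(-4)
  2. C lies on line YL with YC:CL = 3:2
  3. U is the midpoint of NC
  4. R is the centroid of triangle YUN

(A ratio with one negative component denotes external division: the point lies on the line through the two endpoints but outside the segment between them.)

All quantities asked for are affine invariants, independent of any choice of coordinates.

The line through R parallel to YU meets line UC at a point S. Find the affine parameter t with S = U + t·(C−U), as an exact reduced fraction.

Work in coordinates with N = (0, 0), M = (1, 0), Y = (0, 1).
1. L lies on line NM with NL:LM = 1:(-4) ⇒ L = (-1/3, 0)
2. C lies on line YL with YC:CL = 3:2 ⇒ C = (-1/5, 2/5)
3. U is the midpoint of NC ⇒ U = (-1/10, 1/5)
4. R is the centroid of triangle YUN ⇒ R = (-1/30, 2/5)
through R parallel to YU: direction (-1/10, -4/5); meets UC at S = (-1/15, 2/15)
S = U + t·(C−U) with t = -1/3

t = -1/3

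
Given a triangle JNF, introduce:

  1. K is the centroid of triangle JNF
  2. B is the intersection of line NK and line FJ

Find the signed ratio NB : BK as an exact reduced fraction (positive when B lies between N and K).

Assign J = (0, 0), N = (1, 0), F = (0, 1) — the answer is frame-independent, so this choice is without loss of generality.
1. K is the centroid of triangle JNF ⇒ K = (1/3, 1/3)
2. B is the intersection of line NK and line FJ ⇒ B = (0, 1/2)
B = N + t·(K−N) with t = 3/2, so NB:BK = t:(1−t) = 3/2:-1/2

NB:BK = -3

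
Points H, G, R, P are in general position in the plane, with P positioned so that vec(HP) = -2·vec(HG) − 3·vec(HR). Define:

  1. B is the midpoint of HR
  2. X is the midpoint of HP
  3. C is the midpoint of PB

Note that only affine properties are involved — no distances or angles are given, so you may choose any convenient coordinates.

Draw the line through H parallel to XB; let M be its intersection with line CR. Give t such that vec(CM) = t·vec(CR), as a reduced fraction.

Set H = (0, 0), G = (1, 0), R = (0, 1), P = (-2, -3); any affine frame gives the same invariant.
1. B is the midpoint of HR ⇒ B = (0, 1/2)
2. X is the midpoint of HP ⇒ X = (-1, -3/2)
3. C is the midpoint of PB ⇒ C = (-1, -5/4)
through H parallel to XB: direction (1, 2); meets CR at M = (-4, -8)
M = C + t·(R−C) with t = -3

t = -3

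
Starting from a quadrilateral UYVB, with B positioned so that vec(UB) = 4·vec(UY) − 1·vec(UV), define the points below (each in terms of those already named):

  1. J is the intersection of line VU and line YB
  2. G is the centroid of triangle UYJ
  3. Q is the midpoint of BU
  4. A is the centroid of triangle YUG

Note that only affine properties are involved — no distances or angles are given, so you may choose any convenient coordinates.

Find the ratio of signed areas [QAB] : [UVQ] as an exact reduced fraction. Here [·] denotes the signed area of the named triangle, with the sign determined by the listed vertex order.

Assign U = (0, 0), Y = (1, 0), V = (0, 1), B = (4, -1) — the answer is frame-independent, so this choice is without loss of generality.
1. J is the intersection of line VU and line YB ⇒ J = (0, 1/3)
2. G is the centroid of triangle UYJ ⇒ G = (1/3, 1/9)
3. Q is the midpoint of BU ⇒ Q = (2, -1/2)
4. A is the centroid of triangle YUG ⇒ A = (4/9, 1/27)
2·[QAB] = -8/27, 2·[UVQ] = -2
[QAB]:[UVQ] = -8/27:-2 = 4/27

[QAB]:[UVQ] = 4/27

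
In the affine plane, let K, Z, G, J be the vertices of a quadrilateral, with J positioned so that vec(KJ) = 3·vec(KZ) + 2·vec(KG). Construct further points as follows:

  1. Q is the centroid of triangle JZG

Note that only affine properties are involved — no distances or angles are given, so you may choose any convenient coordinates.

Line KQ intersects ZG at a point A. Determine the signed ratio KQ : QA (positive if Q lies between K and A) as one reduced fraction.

KQ:QA = -7/4

Set K = (0, 0), Z = (1, 0), G = (0, 1), J = (3, 2); any affine frame gives the same invariant.
1. Q is the centroid of triangle JZG ⇒ Q = (4/3, 1)
line KQ meets ZG at A = (4/7, 3/7)
Q = K + t·(A−K) with t = 7/3, so KQ:QA = 7/3:-4/3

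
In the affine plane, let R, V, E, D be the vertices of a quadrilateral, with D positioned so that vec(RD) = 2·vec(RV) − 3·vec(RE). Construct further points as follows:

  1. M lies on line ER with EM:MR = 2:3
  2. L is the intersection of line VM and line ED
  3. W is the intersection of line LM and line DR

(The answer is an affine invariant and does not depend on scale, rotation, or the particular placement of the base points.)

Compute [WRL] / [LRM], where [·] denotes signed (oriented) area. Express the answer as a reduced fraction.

[WRL]:[LRM] = -10/3

Set R = (0, 0), V = (1, 0), E = (0, 1), D = (2, -3); any affine frame gives the same invariant.
1. M lies on line ER with EM:MR = 2:3 ⇒ M = (0, 3/5)
2. L is the intersection of line VM and line ED ⇒ L = (2/7, 3/7)
3. W is the intersection of line LM and line DR ⇒ W = (-2/3, 1)
2·[WRL] = 4/7, 2·[LRM] = -6/35
[WRL]:[LRM] = 4/7:-6/35 = -10/3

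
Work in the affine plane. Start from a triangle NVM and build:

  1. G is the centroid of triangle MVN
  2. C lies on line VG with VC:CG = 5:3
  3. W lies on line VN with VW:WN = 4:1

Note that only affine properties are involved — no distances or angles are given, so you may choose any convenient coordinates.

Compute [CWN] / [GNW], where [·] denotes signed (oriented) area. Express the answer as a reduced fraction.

Work in coordinates with N = (0, 0), V = (1, 0), M = (0, 1).
1. G is the centroid of triangle MVN ⇒ G = (1/3, 1/3)
2. C lies on line VG with VC:CG = 5:3 ⇒ C = (7/12, 5/24)
3. W lies on line VN with VW:WN = 4:1 ⇒ W = (1/5, 0)
2·[CWN] = -1/24, 2·[GNW] = 1/15
[CWN]:[GNW] = -1/24:1/15 = -5/8

[CWN]:[GNW] = -5/8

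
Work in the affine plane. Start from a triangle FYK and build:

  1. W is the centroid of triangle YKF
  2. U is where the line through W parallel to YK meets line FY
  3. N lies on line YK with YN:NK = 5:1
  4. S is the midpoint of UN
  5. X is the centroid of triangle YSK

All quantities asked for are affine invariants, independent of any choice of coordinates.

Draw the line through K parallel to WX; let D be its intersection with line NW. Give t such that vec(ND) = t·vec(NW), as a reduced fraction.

t = -1/2

Work in coordinates with F = (0, 0), Y = (1, 0), K = (0, 1).
1. W is the centroid of triangle YKF ⇒ W = (1/3, 1/3)
2. U is where the line through W parallel to YK meets line FY ⇒ U = (2/3, 0)
3. N lies on line YK with YN:NK = 5:1 ⇒ N = (1/6, 5/6)
4. S is the midpoint of UN ⇒ S = (5/12, 5/12)
5. X is the centroid of triangle YSK ⇒ X = (17/36, 17/36)
through K parallel to WX: direction (5/36, 5/36); meets NW at D = (1/12, 13/12)
D = N + t·(W−N) with t = -1/2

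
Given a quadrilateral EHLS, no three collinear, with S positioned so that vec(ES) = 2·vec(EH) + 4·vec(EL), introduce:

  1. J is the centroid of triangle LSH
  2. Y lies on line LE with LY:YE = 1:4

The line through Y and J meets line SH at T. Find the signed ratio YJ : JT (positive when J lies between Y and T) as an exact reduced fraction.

YJ:JT = 47/25

Choose coordinates E = (0, 0), H = (1, 0), L = (0, 1), S = (2, 4).
1. J is the centroid of triangle LSH ⇒ J = (1, 5/3)
2. Y lies on line LE with LY:YE = 1:4 ⇒ Y = (0, 4/5)
line YJ meets SH at T = (72/47, 100/47)
J = Y + t·(T−Y) with t = 47/72, so YJ:JT = 47/72:25/72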